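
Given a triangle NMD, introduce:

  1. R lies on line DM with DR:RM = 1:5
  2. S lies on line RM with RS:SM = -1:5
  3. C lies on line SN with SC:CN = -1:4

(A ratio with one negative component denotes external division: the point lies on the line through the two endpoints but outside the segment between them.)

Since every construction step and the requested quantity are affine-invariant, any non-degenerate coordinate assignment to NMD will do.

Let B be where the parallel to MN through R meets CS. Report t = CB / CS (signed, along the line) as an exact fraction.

t = 8/5

Assign N = (0, 0), M = (1, 0), D = (0, 1) — the answer is frame-independent, so this choice is without loss of generality.
1. R lies on line DM with DR:RM = 1:5 ⇒ R = (1/6, 5/6)
2. S lies on line RM with RS:SM = -1:5 ⇒ S = (-1/24, 25/24)
3. C lies on line SN with SC:CN = -1:4 ⇒ C = (-1/18, 25/18)
through R parallel to MN: direction (-1, 0); meets CS at B = (-1/30, 5/6)
B = C + t·(S−C) with t = 8/5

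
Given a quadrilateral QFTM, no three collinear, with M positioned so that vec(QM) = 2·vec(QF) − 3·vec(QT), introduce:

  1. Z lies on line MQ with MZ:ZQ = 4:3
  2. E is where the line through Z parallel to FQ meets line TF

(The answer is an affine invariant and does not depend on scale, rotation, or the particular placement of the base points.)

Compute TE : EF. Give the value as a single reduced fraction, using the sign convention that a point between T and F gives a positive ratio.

TE:EF = -16/9

Work in coordinates with Q = (0, 0), F = (1, 0), T = (0, 1), M = (2, -3).
1. Z lies on line MQ with MZ:ZQ = 4:3 ⇒ Z = (6/7, -9/7)
2. E is where the line through Z parallel to FQ meets line TF ⇒ E = (16/7, -9/7)
E = T + t·(F−T) with t = 16/7, so TE:EF = t:(1−t) = 16/7:-9/7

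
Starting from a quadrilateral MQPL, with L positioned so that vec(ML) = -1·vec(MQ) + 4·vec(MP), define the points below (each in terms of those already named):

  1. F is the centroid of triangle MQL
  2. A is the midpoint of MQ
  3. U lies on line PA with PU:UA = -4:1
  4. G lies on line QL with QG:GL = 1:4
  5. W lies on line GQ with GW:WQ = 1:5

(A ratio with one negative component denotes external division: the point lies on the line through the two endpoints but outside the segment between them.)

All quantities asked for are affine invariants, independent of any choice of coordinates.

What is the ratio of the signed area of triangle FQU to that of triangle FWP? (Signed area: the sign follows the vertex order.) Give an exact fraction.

Work in coordinates with M = (0, 0), Q = (1, 0), P = (0, 1), L = (-1, 4).
1. F is the centroid of triangle MQL ⇒ F = (0, 4/3)
2. A is the midpoint of MQ ⇒ A = (1/2, 0)
3. U lies on line PA with PU:UA = -4:1 ⇒ U = (2/3, -1/3)
4. G lies on line QL with QG:GL = 1:4 ⇒ G = (3/5, 4/5)
5. W lies on line GQ with GW:WQ = 1:5 ⇒ W = (2/3, 2/3)
2·[FQU] = -7/9, 2·[FWP] = -2/9
[FQU]:[FWP] = -7/9:-2/9 = 7/2

[FQU]:[FWP] = 7/2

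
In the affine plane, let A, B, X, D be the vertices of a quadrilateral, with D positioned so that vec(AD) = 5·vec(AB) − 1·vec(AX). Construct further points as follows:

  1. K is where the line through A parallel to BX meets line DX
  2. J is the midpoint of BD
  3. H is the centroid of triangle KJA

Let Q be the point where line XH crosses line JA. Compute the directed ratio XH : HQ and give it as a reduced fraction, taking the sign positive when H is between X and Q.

XH:HQ = 29/25

Choose coordinates A = (0, 0), B = (1, 0), X = (0, 1), D = (5, -1).
1. K is where the line through A parallel to BX meets line DX ⇒ K = (-5/3, 5/3)
2. J is the midpoint of BD ⇒ J = (3, -1/2)
3. H is the centroid of triangle KJA ⇒ H = (4/9, 7/18)
line XH meets JA at Q = (24/29, -4/29)
H = X + t·(Q−X) with t = 29/54, so XH:HQ = 29/54:25/54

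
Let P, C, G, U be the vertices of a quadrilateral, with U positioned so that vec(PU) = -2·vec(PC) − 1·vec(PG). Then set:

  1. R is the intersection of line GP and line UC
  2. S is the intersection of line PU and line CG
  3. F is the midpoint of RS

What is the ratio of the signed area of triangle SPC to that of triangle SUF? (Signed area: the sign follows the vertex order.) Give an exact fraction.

Work in coordinates with P = (0, 0), C = (1, 0), G = (0, 1), U = (-2, -1).
1. R is the intersection of line GP and line UC ⇒ R = (0, -1/3)
2. S is the intersection of line PU and line CG ⇒ S = (2/3, 1/3)
3. F is the midpoint of RS ⇒ F = (1/3, 0)
2·[SPC] = 1/3, 2·[SUF] = 4/9
[SPC]:[SUF] = 1/3:4/9 = 3/4

[SPC]:[SUF] = 3/4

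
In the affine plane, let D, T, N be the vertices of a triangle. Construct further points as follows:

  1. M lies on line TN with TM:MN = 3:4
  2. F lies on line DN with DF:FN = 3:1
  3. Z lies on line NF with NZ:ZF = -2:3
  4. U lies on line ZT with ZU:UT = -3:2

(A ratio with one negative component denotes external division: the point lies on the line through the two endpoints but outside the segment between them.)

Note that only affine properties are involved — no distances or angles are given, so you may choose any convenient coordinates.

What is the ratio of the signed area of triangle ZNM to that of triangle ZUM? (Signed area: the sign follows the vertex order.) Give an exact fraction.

Work in coordinates with D = (0, 0), T = (1, 0), N = (0, 1).
1. M lies on line TN with TM:MN = 3:4 ⇒ M = (4/7, 3/7)
2. F lies on line DN with DF:FN = 3:1 ⇒ F = (0, 3/4)
3. Z lies on line NF with NZ:ZF = -2:3 ⇒ Z = (0, 3/2)
4. U lies on line ZT with ZU:UT = -3:2 ⇒ U = (3, -3)
2·[ZNM] = 2/7, 2·[ZUM] = -9/14
[ZNM]:[ZUM] = 2/7:-9/14 = -4/9

[ZNM]:[ZUM] = -4/9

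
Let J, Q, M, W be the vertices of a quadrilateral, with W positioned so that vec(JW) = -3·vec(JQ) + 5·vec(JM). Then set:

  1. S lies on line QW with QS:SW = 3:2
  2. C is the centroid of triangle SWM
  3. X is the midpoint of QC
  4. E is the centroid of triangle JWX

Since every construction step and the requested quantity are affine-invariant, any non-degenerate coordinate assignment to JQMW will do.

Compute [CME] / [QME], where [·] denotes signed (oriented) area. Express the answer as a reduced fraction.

[CME]:[QME] = 5

Assign J = (0, 0), Q = (1, 0), M = (0, 1), W = (-3, 5) — the answer is frame-independent, so this choice is without loss of generality.
1. S lies on line QW with QS:SW = 3:2 ⇒ S = (-7/5, 3)
2. C is the centroid of triangle SWM ⇒ C = (-22/15, 3)
3. X is the midpoint of QC ⇒ X = (-7/30, 3/2)
4. E is the centroid of triangle JWX ⇒ E = (-97/90, 13/6)
2·[CME] = -4/9, 2·[QME] = -4/45
[CME]:[QME] = -4/9:-4/45 = 5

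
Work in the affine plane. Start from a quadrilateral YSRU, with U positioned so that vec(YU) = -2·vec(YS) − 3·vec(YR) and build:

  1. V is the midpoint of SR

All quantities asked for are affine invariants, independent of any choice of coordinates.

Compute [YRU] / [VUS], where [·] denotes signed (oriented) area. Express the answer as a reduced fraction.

[YRU]:[VUS] = 2/3

Choose coordinates Y = (0, 0), S = (1, 0), R = (0, 1), U = (-2, -3).
1. V is the midpoint of SR ⇒ V = (1/2, 1/2)
2·[YRU] = 2, 2·[VUS] = 3
[YRU]:[VUS] = 2:3 = 2/3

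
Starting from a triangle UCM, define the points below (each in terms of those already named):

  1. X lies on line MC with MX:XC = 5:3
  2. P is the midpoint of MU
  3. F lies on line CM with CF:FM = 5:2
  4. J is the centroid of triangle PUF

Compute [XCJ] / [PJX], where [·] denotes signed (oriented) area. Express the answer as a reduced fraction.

Work in coordinates with U = (0, 0), C = (1, 0), M = (0, 1).
1. X lies on line MC with MX:XC = 5:3 ⇒ X = (5/8, 3/8)
2. P is the midpoint of MU ⇒ P = (0, 1/2)
3. F lies on line CM with CF:FM = 5:2 ⇒ F = (2/7, 5/7)
4. J is the centroid of triangle PUF ⇒ J = (2/21, 17/42)
2·[XCJ] = -3/16, 2·[PJX] = 1/21
[XCJ]:[PJX] = -3/16:1/21 = -63/16

[XCJ]:[PJX] = -63/16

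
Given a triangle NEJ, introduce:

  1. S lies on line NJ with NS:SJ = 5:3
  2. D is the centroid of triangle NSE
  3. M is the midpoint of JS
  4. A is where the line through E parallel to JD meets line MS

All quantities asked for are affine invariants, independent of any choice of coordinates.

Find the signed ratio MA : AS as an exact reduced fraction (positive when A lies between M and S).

Work in coordinates with N = (0, 0), E = (1, 0), J = (0, 1).
1. S lies on line NJ with NS:SJ = 5:3 ⇒ S = (0, 5/8)
2. D is the centroid of triangle NSE ⇒ D = (1/3, 5/24)
3. M is the midpoint of JS ⇒ M = (0, 13/16)
4. A is where the line through E parallel to JD meets line MS ⇒ A = (0, 19/8)
A = M + t·(S−M) with t = -25/3, so MA:AS = t:(1−t) = -25/3:28/3

MA:AS = -25/28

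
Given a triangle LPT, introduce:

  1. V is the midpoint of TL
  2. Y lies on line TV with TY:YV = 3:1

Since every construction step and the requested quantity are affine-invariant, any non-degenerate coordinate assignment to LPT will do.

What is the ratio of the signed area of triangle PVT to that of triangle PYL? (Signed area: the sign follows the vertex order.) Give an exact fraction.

[PVT]:[PYL] = -4/5

Assign L = (0, 0), P = (1, 0), T = (0, 1) — the answer is frame-independent, so this choice is without loss of generality.
1. V is the midpoint of TL ⇒ V = (0, 1/2)
2. Y lies on line TV with TY:YV = 3:1 ⇒ Y = (0, 5/8)
2·[PVT] = -1/2, 2·[PYL] = 5/8
[PVT]:[PYL] = -1/2:5/8 = -4/5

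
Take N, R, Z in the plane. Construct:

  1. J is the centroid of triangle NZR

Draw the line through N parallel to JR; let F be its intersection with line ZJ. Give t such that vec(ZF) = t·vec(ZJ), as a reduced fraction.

Work in coordinates with N = (0, 0), R = (1, 0), Z = (0, 1).
1. J is the centroid of triangle NZR ⇒ J = (1/3, 1/3)
through N parallel to JR: direction (2/3, -1/3); meets ZJ at F = (2/3, -1/3)
F = Z + t·(J−Z) with t = 2

t = 2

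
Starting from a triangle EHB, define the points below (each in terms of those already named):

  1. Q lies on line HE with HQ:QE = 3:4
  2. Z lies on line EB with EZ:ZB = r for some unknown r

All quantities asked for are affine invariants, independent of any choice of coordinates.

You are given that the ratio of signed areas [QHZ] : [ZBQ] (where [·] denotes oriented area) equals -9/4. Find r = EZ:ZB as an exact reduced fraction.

r = 3

Choose coordinates E = (0, 0), H = (1, 0), B = (0, 1).
1. Q lies on line HE with HQ:QE = 3:4 ⇒ Q = (4/7, 0)
2. With EZ:ZB = r, write λ = r/(r+1) so Z = E + λ·(B−E); Z is affine-linear in λ
Every point depending on Z is an affine combination of Z and λ-independent points, so each such coordinate is linear in λ; the λ² term in each signed area is a multiple of (B−E)×(B−E) = 0, so 2·[QHZ] and 2·[ZBQ] are each linear in λ. Evaluating at λ=0 and λ=1:
  2·[QHZ] = 3/7·λ,   2·[ZBQ] = 4/7·λ − 4/7
So [QHZ]:[ZBQ] = (3/7·λ) / (4/7·λ − 4/7). Setting this equal to -9/4:
  3/7·λ = -9/4·(4/7·λ − 4/7)  ⇒  λ = 3/4
Then r = λ/(1−λ) = (3/4)/(1/4) = 3. Check: with r = 3, Z = (0, 3/4) and [QHZ]:[ZBQ] = -9/4 as required.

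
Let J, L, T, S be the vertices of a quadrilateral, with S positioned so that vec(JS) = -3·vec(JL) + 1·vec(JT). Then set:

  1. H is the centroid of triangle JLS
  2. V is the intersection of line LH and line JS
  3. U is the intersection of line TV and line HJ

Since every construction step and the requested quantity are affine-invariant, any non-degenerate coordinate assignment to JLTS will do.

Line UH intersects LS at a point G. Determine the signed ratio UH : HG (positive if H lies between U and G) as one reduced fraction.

Assign J = (0, 0), L = (1, 0), T = (0, 1), S = (-3, 1) — the answer is frame-independent, so this choice is without loss of generality.
1. H is the centroid of triangle JLS ⇒ H = (-2/3, 1/3)
2. V is the intersection of line LH and line JS ⇒ V = (-3/2, 1/2)
3. U is the intersection of line TV and line HJ ⇒ U = (-6/5, 3/5)
line UH meets LS at G = (-1, 1/2)
H = U + t·(G−U) with t = 8/3, so UH:HG = 8/3:-5/3

UH:HG = -8/5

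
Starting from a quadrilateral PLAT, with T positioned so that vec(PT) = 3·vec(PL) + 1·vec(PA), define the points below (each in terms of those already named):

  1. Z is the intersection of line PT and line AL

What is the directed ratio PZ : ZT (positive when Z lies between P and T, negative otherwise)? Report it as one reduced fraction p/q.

PZ:ZT = 1/3

Assign P = (0, 0), L = (1, 0), A = (0, 1), T = (3, 1) — the answer is frame-independent, so this choice is without loss of generality.
1. Z is the intersection of line PT and line AL ⇒ Z = (3/4, 1/4)
Z = P + t·(T−P) with t = 1/4, so PZ:ZT = t:(1−t) = 1/4:3/4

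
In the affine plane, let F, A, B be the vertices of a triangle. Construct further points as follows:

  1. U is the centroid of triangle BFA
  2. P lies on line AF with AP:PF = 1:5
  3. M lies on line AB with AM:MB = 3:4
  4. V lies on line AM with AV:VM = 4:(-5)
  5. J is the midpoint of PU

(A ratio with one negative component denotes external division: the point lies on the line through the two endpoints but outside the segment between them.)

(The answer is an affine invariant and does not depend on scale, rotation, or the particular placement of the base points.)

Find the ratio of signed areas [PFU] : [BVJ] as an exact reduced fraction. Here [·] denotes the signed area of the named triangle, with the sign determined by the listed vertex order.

[PFU]:[BVJ] = 70/171

Assign F = (0, 0), A = (1, 0), B = (0, 1) — the answer is frame-independent, so this choice is without loss of generality.
1. U is the centroid of triangle BFA ⇒ U = (1/3, 1/3)
2. P lies on line AF with AP:PF = 1:5 ⇒ P = (5/6, 0)
3. M lies on line AB with AM:MB = 3:4 ⇒ M = (4/7, 3/7)
4. V lies on line AM with AV:VM = 4:(-5) ⇒ V = (19/7, -12/7)
5. J is the midpoint of PU ⇒ J = (7/12, 1/6)
2·[PFU] = -5/18, 2·[BVJ] = -19/28
[PFU]:[BVJ] = -5/18:-19/28 = 70/171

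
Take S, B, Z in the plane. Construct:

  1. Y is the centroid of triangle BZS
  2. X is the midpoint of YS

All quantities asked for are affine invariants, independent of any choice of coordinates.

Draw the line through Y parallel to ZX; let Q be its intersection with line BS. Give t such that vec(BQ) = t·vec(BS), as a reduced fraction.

t = 3/5

Set S = (0, 0), B = (1, 0), Z = (0, 1); any affine frame gives the same invariant.
1. Y is the centroid of triangle BZS ⇒ Y = (1/3, 1/3)
2. X is the midpoint of YS ⇒ X = (1/6, 1/6)
through Y parallel to ZX: direction (1/6, -5/6); meets BS at Q = (2/5, 0)
Q = B + t·(S−B) with t = 3/5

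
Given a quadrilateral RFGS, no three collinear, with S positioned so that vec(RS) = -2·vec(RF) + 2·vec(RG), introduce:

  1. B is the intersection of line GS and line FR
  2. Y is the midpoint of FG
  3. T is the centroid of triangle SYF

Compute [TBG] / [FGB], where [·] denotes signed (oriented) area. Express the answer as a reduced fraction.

Work in coordinates with R = (0, 0), F = (1, 0), G = (0, 1), S = (-2, 2).
1. B is the intersection of line GS and line FR ⇒ B = (2, 0)
2. Y is the midpoint of FG ⇒ Y = (1/2, 1/2)
3. T is the centroid of triangle SYF ⇒ T = (-1/6, 5/6)
2·[TBG] = 1/2, 2·[FGB] = -1
[TBG]:[FGB] = 1/2:-1 = -1/2

[TBG]:[FGB] = -1/2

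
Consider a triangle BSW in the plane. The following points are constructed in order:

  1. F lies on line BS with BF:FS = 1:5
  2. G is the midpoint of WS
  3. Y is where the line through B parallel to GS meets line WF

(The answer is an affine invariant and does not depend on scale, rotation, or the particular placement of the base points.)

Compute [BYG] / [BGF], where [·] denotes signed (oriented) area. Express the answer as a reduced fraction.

Assign B = (0, 0), S = (1, 0), W = (0, 1) — the answer is frame-independent, so this choice is without loss of generality.
1. F lies on line BS with BF:FS = 1:5 ⇒ F = (1/6, 0)
2. G is the midpoint of WS ⇒ G = (1/2, 1/2)
3. Y is where the line through B parallel to GS meets line WF ⇒ Y = (1/5, -1/5)
2·[BYG] = 1/5, 2·[BGF] = -1/12
[BYG]:[BGF] = 1/5:-1/12 = -12/5

[BYG]:[BGF] = -12/5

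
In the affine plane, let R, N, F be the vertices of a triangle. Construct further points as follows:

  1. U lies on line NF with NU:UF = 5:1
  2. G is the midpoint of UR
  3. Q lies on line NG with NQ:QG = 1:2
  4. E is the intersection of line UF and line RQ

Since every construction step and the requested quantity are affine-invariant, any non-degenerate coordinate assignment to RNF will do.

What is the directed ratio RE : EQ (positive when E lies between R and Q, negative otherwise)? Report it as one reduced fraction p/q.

RE:EQ = -6

Work in coordinates with R = (0, 0), N = (1, 0), F = (0, 1).
1. U lies on line NF with NU:UF = 5:1 ⇒ U = (1/6, 5/6)
2. G is the midpoint of UR ⇒ G = (1/12, 5/12)
3. Q lies on line NG with NQ:QG = 1:2 ⇒ Q = (25/36, 5/36)
4. E is the intersection of line UF and line RQ ⇒ E = (5/6, 1/6)
E = R + t·(Q−R) with t = 6/5, so RE:EQ = t:(1−t) = 6/5:-1/5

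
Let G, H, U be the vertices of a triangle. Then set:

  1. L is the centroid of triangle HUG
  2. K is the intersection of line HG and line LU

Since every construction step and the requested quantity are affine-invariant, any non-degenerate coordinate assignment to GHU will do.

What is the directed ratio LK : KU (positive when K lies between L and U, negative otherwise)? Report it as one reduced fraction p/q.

Work in coordinates with G = (0, 0), H = (1, 0), U = (0, 1).
1. L is the centroid of triangle HUG ⇒ L = (1/3, 1/3)
2. K is the intersection of line HG and line LU ⇒ K = (1/2, 0)
K = L + t·(U−L) with t = -1/2, so LK:KU = t:(1−t) = -1/2:3/2

LK:KU = -1/3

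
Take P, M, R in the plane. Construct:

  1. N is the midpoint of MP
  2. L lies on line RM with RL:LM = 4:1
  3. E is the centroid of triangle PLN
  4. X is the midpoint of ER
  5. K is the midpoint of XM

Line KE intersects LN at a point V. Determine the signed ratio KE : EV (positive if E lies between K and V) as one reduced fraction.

Set P = (0, 0), M = (1, 0), R = (0, 1); any affine frame gives the same invariant.
1. N is the midpoint of MP ⇒ N = (1/2, 0)
2. L lies on line RM with RL:LM = 4:1 ⇒ L = (4/5, 1/5)
3. E is the centroid of triangle PLN ⇒ E = (13/30, 1/15)
4. X is the midpoint of ER ⇒ X = (13/60, 8/15)
5. K is the midpoint of XM ⇒ K = (73/120, 4/15)
line KE meets LN at V = (1/5, -1/5)
E = K + t·(V−K) with t = 3/7, so KE:EV = 3/7:4/7

KE:EV = 3/4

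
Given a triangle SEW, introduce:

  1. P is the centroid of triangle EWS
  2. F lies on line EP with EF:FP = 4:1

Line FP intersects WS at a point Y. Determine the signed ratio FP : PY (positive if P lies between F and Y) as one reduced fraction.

FP:PY = 2/5

Set S = (0, 0), E = (1, 0), W = (0, 1); any affine frame gives the same invariant.
1. P is the centroid of triangle EWS ⇒ P = (1/3, 1/3)
2. F lies on line EP with EF:FP = 4:1 ⇒ F = (7/15, 4/15)
line FP meets WS at Y = (0, 1/2)
P = F + t·(Y−F) with t = 2/7, so FP:PY = 2/7:5/7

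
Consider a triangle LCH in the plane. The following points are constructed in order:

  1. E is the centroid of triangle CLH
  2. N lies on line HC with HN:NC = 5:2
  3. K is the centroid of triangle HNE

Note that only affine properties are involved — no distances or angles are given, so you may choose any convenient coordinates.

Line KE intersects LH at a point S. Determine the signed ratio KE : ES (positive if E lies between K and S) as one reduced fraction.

Work in coordinates with L = (0, 0), C = (1, 0), H = (0, 1).
1. E is the centroid of triangle CLH ⇒ E = (1/3, 1/3)
2. N lies on line HC with HN:NC = 5:2 ⇒ N = (5/7, 2/7)
3. K is the centroid of triangle HNE ⇒ K = (22/63, 34/63)
line KE meets LH at S = (0, -4)
E = K + t·(S−K) with t = 1/22, so KE:ES = 1/22:21/22

KE:ES = 1/21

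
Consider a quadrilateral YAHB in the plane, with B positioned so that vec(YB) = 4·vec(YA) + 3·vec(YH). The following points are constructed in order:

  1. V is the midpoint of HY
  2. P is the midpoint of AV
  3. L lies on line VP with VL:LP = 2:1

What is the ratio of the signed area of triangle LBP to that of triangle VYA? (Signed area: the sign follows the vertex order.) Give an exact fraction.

[LBP]:[VYA] = -3/2

Assign Y = (0, 0), A = (1, 0), H = (0, 1), B = (4, 3) — the answer is frame-independent, so this choice is without loss of generality.
1. V is the midpoint of HY ⇒ V = (0, 1/2)
2. P is the midpoint of AV ⇒ P = (1/2, 1/4)
3. L lies on line VP with VL:LP = 2:1 ⇒ L = (1/3, 1/3)
2·[LBP] = -3/4, 2·[VYA] = 1/2
[LBP]:[VYA] = -3/4:1/2 = -3/2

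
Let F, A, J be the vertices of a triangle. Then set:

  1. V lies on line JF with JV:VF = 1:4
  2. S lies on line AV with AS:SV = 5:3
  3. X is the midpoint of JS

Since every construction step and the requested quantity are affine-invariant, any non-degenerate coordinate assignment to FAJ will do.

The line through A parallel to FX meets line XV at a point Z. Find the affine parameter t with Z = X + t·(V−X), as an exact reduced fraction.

Choose coordinates F = (0, 0), A = (1, 0), J = (0, 1).
1. V lies on line JF with JV:VF = 1:4 ⇒ V = (0, 4/5)
2. S lies on line AV with AS:SV = 5:3 ⇒ S = (3/8, 1/2)
3. X is the midpoint of JS ⇒ X = (3/16, 3/4)
through A parallel to FX: direction (3/16, 3/4); meets XV at Z = (9/8, 1/2)
Z = X + t·(V−X) with t = -5

t = -5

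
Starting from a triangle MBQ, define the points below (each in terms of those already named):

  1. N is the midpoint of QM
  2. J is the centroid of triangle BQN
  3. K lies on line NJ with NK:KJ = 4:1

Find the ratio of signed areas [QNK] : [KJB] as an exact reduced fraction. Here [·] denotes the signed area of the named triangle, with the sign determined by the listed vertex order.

Work in coordinates with M = (0, 0), B = (1, 0), Q = (0, 1).
1. N is the midpoint of QM ⇒ N = (0, 1/2)
2. J is the centroid of triangle BQN ⇒ J = (1/3, 1/2)
3. K lies on line NJ with NK:KJ = 4:1 ⇒ K = (4/15, 1/2)
2·[QNK] = 2/15, 2·[KJB] = -1/30
[QNK]:[KJB] = 2/15:-1/30 = -4

[QNK]:[KJB] = -4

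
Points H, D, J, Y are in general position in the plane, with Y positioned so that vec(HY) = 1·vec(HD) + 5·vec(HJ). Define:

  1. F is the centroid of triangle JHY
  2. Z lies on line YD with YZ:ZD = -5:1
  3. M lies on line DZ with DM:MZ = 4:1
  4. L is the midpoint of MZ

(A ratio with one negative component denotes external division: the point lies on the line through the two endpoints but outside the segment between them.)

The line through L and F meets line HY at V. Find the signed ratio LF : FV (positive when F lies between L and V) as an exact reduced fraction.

LF:FV = -155/8

Work in coordinates with H = (0, 0), D = (1, 0), J = (0, 1), Y = (1, 5).
1. F is the centroid of triangle JHY ⇒ F = (1/3, 2)
2. Z lies on line YD with YZ:ZD = -5:1 ⇒ Z = (1, -5/4)
3. M lies on line DZ with DM:MZ = 4:1 ⇒ M = (1, -1)
4. L is the midpoint of MZ ⇒ L = (1, -9/8)
line LF meets HY at V = (57/155, 57/31)
F = L + t·(V−L) with t = 155/147, so LF:FV = 155/147:-8/147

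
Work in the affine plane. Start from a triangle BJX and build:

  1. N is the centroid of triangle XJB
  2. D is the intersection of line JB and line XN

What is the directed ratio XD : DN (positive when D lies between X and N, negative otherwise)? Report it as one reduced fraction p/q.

Assign B = (0, 0), J = (1, 0), X = (0, 1) — the answer is frame-independent, so this choice is without loss of generality.
1. N is the centroid of triangle XJB ⇒ N = (1/3, 1/3)
2. D is the intersection of line JB and line XN ⇒ D = (1/2, 0)
D = X + t·(N−X) with t = 3/2, so XD:DN = t:(1−t) = 3/2:-1/2

XD:DN = -3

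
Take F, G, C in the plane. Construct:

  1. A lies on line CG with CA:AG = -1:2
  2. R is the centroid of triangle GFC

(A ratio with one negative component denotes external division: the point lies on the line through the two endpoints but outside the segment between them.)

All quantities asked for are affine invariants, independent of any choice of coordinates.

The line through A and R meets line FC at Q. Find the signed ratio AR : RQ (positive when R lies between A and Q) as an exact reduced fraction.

AR:RQ = -4

Choose coordinates F = (0, 0), G = (1, 0), C = (0, 1).
1. A lies on line CG with CA:AG = -1:2 ⇒ A = (-1, 2)
2. R is the centroid of triangle GFC ⇒ R = (1/3, 1/3)
line AR meets FC at Q = (0, 3/4)
R = A + t·(Q−A) with t = 4/3, so AR:RQ = 4/3:-1/3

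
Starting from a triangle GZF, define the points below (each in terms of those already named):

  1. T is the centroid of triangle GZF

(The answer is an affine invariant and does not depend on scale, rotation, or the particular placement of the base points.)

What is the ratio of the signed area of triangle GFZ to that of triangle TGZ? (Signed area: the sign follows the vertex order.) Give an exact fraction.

Choose coordinates G = (0, 0), Z = (1, 0), F = (0, 1).
1. T is the centroid of triangle GZF ⇒ T = (1/3, 1/3)
2·[GFZ] = -1, 2·[TGZ] = 1/3
[GFZ]:[TGZ] = -1:1/3 = -3

[GFZ]:[TGZ] = -3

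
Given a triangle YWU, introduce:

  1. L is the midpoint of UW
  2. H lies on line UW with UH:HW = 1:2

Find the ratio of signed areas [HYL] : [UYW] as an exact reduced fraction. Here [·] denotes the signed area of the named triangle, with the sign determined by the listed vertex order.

[HYL]:[UYW] = 1/6

Assign Y = (0, 0), W = (1, 0), U = (0, 1) — the answer is frame-independent, so this choice is without loss of generality.
1. L is the midpoint of UW ⇒ L = (1/2, 1/2)
2. H lies on line UW with UH:HW = 1:2 ⇒ H = (1/3, 2/3)
2·[HYL] = 1/6, 2·[UYW] = 1
[HYL]:[UYW] = 1/6:1 = 1/6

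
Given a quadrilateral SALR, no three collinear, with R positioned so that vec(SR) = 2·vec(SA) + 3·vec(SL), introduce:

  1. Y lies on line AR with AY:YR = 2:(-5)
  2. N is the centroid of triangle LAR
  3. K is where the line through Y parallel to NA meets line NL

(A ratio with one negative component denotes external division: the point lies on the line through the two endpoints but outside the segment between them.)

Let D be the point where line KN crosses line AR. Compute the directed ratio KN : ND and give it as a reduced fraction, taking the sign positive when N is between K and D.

Set S = (0, 0), A = (1, 0), L = (0, 1), R = (2, 3); any affine frame gives the same invariant.
1. Y lies on line AR with AY:YR = 2:(-5) ⇒ Y = (1/3, -2)
2. N is the centroid of triangle LAR ⇒ N = (1, 4/3)
3. K is where the line through Y parallel to NA meets line NL ⇒ K = (1/3, 10/9)
line KN meets AR at D = (3/2, 3/2)
N = K + t·(D−K) with t = 4/7, so KN:ND = 4/7:3/7

KN:ND = 4/3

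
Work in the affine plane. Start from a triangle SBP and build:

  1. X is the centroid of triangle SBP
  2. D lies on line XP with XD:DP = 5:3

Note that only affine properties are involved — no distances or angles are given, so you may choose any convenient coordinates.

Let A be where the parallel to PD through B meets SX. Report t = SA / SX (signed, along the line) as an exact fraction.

Set S = (0, 0), B = (1, 0), P = (0, 1); any affine frame gives the same invariant.
1. X is the centroid of triangle SBP ⇒ X = (1/3, 1/3)
2. D lies on line XP with XD:DP = 5:3 ⇒ D = (1/8, 3/4)
through B parallel to PD: direction (1/8, -1/4); meets SX at A = (2/3, 2/3)
A = S + t·(X−S) with t = 2

t = 2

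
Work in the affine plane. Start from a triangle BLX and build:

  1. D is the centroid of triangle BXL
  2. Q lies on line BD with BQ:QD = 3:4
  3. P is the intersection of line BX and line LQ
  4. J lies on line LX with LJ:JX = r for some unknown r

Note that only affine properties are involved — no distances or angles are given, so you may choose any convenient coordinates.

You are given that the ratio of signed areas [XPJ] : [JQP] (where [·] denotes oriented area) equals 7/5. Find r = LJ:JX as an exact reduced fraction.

r = -5

Assign B = (0, 0), L = (1, 0), X = (0, 1) — the answer is frame-independent, so this choice is without loss of generality.
1. D is the centroid of triangle BXL ⇒ D = (1/3, 1/3)
2. Q lies on line BD with BQ:QD = 3:4 ⇒ Q = (1/7, 1/7)
3. P is the intersection of line BX and line LQ ⇒ P = (0, 1/6)
4. With LJ:JX = r, write λ = r/(r+1) so J = L + λ·(X−L); J is affine-linear in λ
Every point depending on J is an affine combination of J and λ-independent points, so each such coordinate is linear in λ; the λ² term in each signed area is a multiple of (X−L)×(X−L) = 0, so 2·[XPJ] and 2·[JQP] are each linear in λ. Evaluating at λ=0 and λ=1:
  2·[XPJ] = -5/6·λ + 5/6,   2·[JQP] = -5/42·λ
So [XPJ]:[JQP] = (-5/6·λ + 5/6) / (-5/42·λ). Setting this equal to 7/5:
  -5/6·λ + 5/6 = 7/5·(-5/42·λ)  ⇒  λ = 5/4
Then r = λ/(1−λ) = (5/4)/(-1/4) = -5. Check: with r = -5, J = (-1/4, 5/4) and [XPJ]:[JQP] = 7/5 as required.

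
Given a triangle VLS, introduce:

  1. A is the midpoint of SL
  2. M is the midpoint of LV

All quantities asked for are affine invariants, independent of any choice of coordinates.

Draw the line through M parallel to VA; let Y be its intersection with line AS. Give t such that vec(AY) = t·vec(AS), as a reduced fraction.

Assign V = (0, 0), L = (1, 0), S = (0, 1) — the answer is frame-independent, so this choice is without loss of generality.
1. A is the midpoint of SL ⇒ A = (1/2, 1/2)
2. M is the midpoint of LV ⇒ M = (1/2, 0)
through M parallel to VA: direction (1/2, 1/2); meets AS at Y = (3/4, 1/4)
Y = A + t·(S−A) with t = -1/2

t = -1/2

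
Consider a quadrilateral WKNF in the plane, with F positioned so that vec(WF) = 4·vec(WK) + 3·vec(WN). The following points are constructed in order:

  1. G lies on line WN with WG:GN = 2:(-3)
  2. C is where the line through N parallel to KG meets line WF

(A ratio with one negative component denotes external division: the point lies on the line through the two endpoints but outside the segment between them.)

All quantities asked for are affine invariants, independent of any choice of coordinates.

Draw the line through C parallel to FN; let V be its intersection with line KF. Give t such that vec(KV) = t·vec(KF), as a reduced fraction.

t = 1/5

Work in coordinates with W = (0, 0), K = (1, 0), N = (0, 1), F = (4, 3).
1. G lies on line WN with WG:GN = 2:(-3) ⇒ G = (0, -2)
2. C is where the line through N parallel to KG meets line WF ⇒ C = (-4/5, -3/5)
through C parallel to FN: direction (-4, -2); meets KF at V = (8/5, 3/5)
V = K + t·(F−K) with t = 1/5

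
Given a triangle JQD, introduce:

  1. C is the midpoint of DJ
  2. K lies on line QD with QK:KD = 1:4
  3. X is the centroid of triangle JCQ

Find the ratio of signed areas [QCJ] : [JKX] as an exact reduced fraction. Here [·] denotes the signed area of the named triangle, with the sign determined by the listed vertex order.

Choose coordinates J = (0, 0), Q = (1, 0), D = (0, 1).
1. C is the midpoint of DJ ⇒ C = (0, 1/2)
2. K lies on line QD with QK:KD = 1:4 ⇒ K = (4/5, 1/5)
3. X is the centroid of triangle JCQ ⇒ X = (1/3, 1/6)
2·[QCJ] = 1/2, 2·[JKX] = 1/15
[QCJ]:[JKX] = 1/2:1/15 = 15/2

[QCJ]:[JKX] = 15/2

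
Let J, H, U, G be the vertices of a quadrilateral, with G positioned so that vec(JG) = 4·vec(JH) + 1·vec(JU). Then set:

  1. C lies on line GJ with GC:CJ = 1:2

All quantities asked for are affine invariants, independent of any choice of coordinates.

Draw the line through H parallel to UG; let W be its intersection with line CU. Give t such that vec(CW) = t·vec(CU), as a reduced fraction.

Assign J = (0, 0), H = (1, 0), U = (0, 1), G = (4, 1) — the answer is frame-independent, so this choice is without loss of generality.
1. C lies on line GJ with GC:CJ = 1:2 ⇒ C = (8/3, 2/3)
through H parallel to UG: direction (4, 0); meets CU at W = (8, 0)
W = C + t·(U−C) with t = -2

t = -2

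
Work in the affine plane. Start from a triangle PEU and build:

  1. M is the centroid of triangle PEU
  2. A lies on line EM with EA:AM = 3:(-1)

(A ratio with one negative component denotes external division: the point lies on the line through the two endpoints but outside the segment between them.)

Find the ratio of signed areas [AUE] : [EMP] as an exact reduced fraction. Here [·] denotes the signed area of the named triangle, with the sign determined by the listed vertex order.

[AUE]:[EMP] = -3/2

Choose coordinates P = (0, 0), E = (1, 0), U = (0, 1).
1. M is the centroid of triangle PEU ⇒ M = (1/3, 1/3)
2. A lies on line EM with EA:AM = 3:(-1) ⇒ A = (0, 1/2)
2·[AUE] = -1/2, 2·[EMP] = 1/3
[AUE]:[EMP] = -1/2:1/3 = -3/2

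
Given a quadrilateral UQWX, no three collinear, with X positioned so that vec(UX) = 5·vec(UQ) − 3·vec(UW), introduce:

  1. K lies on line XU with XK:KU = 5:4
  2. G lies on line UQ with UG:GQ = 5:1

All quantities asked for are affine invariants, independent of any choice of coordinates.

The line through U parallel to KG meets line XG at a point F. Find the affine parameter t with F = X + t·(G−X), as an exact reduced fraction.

t = 9/5

Assign U = (0, 0), Q = (1, 0), W = (0, 1), X = (5, -3) — the answer is frame-independent, so this choice is without loss of generality.
1. K lies on line XU with XK:KU = 5:4 ⇒ K = (20/9, -4/3)
2. G lies on line UQ with UG:GQ = 5:1 ⇒ G = (5/6, 0)
through U parallel to KG: direction (-25/18, 4/3); meets XG at F = (-5/2, 12/5)
F = X + t·(G−X) with t = 9/5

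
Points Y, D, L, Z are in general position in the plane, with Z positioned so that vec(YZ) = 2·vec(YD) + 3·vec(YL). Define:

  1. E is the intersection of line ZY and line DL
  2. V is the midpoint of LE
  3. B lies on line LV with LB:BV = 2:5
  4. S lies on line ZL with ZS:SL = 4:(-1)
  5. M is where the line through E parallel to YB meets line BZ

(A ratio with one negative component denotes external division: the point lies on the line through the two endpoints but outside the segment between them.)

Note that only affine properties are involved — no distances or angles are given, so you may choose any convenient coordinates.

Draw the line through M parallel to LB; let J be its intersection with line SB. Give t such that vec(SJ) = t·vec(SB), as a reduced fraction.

Assign Y = (0, 0), D = (1, 0), L = (0, 1), Z = (2, 3) — the answer is frame-independent, so this choice is without loss of generality.
1. E is the intersection of line ZY and line DL ⇒ E = (2/5, 3/5)
2. V is the midpoint of LE ⇒ V = (1/5, 4/5)
3. B lies on line LV with LB:BV = 2:5 ⇒ B = (2/35, 33/35)
4. S lies on line ZL with ZS:SL = 4:(-1) ⇒ S = (-2/3, 1/3)
5. M is where the line through E parallel to YB meets line BZ ⇒ M = (78/175, 237/175)
through M parallel to LB: direction (2/35, -2/35); meets SB at J = (86/175, 229/175)
J = S + t·(B−S) with t = 8/5

t = 8/5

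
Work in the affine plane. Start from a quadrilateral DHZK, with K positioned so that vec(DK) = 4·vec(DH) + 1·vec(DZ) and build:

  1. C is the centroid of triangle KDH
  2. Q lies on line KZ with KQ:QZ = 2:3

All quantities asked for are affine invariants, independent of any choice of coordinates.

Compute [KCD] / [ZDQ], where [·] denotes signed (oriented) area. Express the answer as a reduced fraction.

[KCD]:[ZDQ] = -5/36

Set D = (0, 0), H = (1, 0), Z = (0, 1), K = (4, 1); any affine frame gives the same invariant.
1. C is the centroid of triangle KDH ⇒ C = (5/3, 1/3)
2. Q lies on line KZ with KQ:QZ = 2:3 ⇒ Q = (12/5, 1)
2·[KCD] = -1/3, 2·[ZDQ] = 12/5
[KCD]:[ZDQ] = -1/3:12/5 = -5/36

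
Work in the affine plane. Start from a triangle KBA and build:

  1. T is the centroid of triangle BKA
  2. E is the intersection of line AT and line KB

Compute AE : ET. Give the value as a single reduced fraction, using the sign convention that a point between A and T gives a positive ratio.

Assign K = (0, 0), B = (1, 0), A = (0, 1) — the answer is frame-independent, so this choice is without loss of generality.
1. T is the centroid of triangle BKA ⇒ T = (1/3, 1/3)
2. E is the intersection of line AT and line KB ⇒ E = (1/2, 0)
E = A + t·(T−A) with t = 3/2, so AE:ET = t:(1−t) = 3/2:-1/2

AE:ET = -3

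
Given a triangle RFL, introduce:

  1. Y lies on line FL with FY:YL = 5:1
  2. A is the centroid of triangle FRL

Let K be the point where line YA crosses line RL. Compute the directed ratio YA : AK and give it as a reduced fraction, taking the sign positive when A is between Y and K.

YA:AK = -1/2

Set R = (0, 0), F = (1, 0), L = (0, 1); any affine frame gives the same invariant.
1. Y lies on line FL with FY:YL = 5:1 ⇒ Y = (1/6, 5/6)
2. A is the centroid of triangle FRL ⇒ A = (1/3, 1/3)
line YA meets RL at K = (0, 4/3)
A = Y + t·(K−Y) with t = -1, so YA:AK = -1:2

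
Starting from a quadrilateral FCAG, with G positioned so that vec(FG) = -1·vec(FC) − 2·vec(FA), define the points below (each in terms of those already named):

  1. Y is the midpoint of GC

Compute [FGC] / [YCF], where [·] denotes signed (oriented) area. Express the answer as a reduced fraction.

Choose coordinates F = (0, 0), C = (1, 0), A = (0, 1), G = (-1, -2).
1. Y is the midpoint of GC ⇒ Y = (0, -1)
2·[FGC] = 2, 2·[YCF] = 1
[FGC]:[YCF] = 2:1 = 2

[FGC]:[YCF] = 2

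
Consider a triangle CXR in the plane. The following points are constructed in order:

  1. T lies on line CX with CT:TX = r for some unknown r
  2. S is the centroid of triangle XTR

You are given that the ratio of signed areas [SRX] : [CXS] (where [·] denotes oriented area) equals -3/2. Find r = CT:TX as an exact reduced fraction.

Work in coordinates with C = (0, 0), X = (1, 0), R = (0, 1).
1. With CT:TX = r, write λ = r/(r+1) so T = C + λ·(X−C); T is affine-linear in λ
2. S is the centroid of triangle XTR ⇒ S is an affine combination of earlier points and hence also affine-linear in λ
Every point depending on T is an affine combination of T and λ-independent points, so each such coordinate is linear in λ; the λ² term in each signed area is a multiple of (X−C)×(X−C) = 0, so 2·[SRX] and 2·[CXS] are each linear in λ. Evaluating at λ=0 and λ=1:
  2·[SRX] = 1/3·λ − 1/3,   2·[CXS] = 1/3
So [SRX]:[CXS] = (1/3·λ − 1/3) / (1/3). Setting this equal to -3/2:
  1/3·λ − 1/3 = -3/2·(1/3)  ⇒  λ = -1/2
Then r = λ/(1−λ) = (-1/2)/(3/2) = -1/3. Check: with r = -1/3, T = (-1/2, 0) and [SRX]:[CXS] = -3/2 as required.

r = -1/3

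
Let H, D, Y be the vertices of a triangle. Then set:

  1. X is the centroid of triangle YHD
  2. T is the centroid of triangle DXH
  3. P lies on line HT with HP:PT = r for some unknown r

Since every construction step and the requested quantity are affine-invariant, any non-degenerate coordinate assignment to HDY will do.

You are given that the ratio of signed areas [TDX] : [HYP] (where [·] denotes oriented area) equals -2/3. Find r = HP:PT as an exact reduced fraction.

Set H = (0, 0), D = (1, 0), Y = (0, 1); any affine frame gives the same invariant.
1. X is the centroid of triangle YHD ⇒ X = (1/3, 1/3)
2. T is the centroid of triangle DXH ⇒ T = (4/9, 1/9)
3. With HP:PT = r, write λ = r/(r+1) so P = H + λ·(T−H); P is affine-linear in λ
Every point depending on P is an affine combination of P and λ-independent points, so each such coordinate is linear in λ; the λ² term in each signed area is a multiple of (T−H)×(T−H) = 0, so 2·[TDX] and 2·[HYP] are each linear in λ. Evaluating at λ=0 and λ=1:
  2·[TDX] = 1/9,   2·[HYP] = -4/9·λ
So [TDX]:[HYP] = (1/9) / (-4/9·λ). Setting this equal to -2/3:
  1/9 = -2/3·(-4/9·λ)  ⇒  λ = 3/8
Then r = λ/(1−λ) = (3/8)/(5/8) = 3/5. Check: with r = 3/5, P = (1/6, 1/24) and [TDX]:[HYP] = -2/3 as required.

r = 3/5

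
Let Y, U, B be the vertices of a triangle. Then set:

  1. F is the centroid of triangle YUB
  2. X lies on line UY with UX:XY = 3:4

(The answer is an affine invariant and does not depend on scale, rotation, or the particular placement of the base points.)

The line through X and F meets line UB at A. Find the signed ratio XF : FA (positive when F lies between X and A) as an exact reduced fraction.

Work in coordinates with Y = (0, 0), U = (1, 0), B = (0, 1).
1. F is the centroid of triangle YUB ⇒ F = (1/3, 1/3)
2. X lies on line UY with UX:XY = 3:4 ⇒ X = (4/7, 0)
line XF meets UB at A = (-1/2, 3/2)
F = X + t·(A−X) with t = 2/9, so XF:FA = 2/9:7/9

XF:FA = 2/7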